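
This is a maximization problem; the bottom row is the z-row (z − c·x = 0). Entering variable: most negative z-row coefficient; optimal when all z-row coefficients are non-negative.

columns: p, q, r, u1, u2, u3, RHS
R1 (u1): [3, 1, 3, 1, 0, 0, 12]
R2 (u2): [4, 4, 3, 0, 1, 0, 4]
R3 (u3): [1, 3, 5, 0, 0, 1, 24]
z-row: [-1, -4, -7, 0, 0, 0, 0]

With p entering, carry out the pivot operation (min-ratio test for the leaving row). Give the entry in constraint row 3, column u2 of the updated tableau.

-1/4

Ratio test on column p — row 1: 12/3 = 4; row 2: 4/4 = 1; row 3: 24/1 = 24. Minimum is 1 at row 2 (u2 leaves); pivot element 4.
Divide row 2 by 4; eliminate column p from the other rows.
Row 3 update in column u2: 0 − 1·(1/4) = -1/4.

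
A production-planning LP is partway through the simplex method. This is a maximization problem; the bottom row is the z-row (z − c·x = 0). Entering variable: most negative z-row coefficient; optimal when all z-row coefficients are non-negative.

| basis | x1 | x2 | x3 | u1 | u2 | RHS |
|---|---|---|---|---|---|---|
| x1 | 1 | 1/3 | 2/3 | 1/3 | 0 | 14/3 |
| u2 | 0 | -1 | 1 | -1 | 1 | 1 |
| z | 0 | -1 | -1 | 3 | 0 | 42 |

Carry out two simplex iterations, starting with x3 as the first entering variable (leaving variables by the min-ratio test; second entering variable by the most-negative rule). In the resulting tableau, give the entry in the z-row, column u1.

Ratio test on column x3 — row 1: (14/3)/(2/3) = 7; row 2: 1/1 = 1. Minimum is 1 at row 2 (u2 leaves); pivot element 1.
Divide row 2 by 1; eliminate column x3 from the other rows.
Second iteration: most negative z-row entry is -2 in column x2, so x2 enters.
Ratio test on column x2 — row 1: 4/1 = 4; row 2: entry -1 ≤ 0. Minimum is 4 at row 1 (x1 leaves); pivot element 1.
Divide row 1 by 1; eliminate column x2 from the other rows.
After both pivots, the entry at the z-row, column u1 is 4.

4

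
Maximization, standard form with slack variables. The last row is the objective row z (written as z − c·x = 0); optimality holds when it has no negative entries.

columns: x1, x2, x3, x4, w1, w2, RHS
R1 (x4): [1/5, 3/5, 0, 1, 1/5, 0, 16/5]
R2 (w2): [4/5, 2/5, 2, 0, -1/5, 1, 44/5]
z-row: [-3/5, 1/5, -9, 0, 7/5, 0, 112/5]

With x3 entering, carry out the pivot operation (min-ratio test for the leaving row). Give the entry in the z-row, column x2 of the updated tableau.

2

Ratio test on column x3 — row 1: entry 0 ≤ 0; row 2: (44/5)/2 = 22/5. Minimum is 22/5 at row 2 (w2 leaves); pivot element 2.
Divide row 2 by 2; eliminate column x3 from the other rows.
z-row update in column x2: 1/5 − (-9)·(1/5) = 2.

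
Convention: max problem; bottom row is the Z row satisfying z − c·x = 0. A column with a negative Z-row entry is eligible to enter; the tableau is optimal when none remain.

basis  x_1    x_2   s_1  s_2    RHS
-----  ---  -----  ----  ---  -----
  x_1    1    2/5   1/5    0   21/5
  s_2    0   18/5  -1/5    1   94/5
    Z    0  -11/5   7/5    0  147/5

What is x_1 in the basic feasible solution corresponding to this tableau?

21/5

x_1 is basic (row 1); its value is the RHS of that row, 21/5.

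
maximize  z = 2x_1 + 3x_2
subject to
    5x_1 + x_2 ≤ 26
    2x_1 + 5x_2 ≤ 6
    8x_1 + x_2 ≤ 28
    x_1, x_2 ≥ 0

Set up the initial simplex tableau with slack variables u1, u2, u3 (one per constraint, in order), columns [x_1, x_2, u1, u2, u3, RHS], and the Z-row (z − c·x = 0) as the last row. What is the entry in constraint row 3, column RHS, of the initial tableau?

The RHS of constraint 3 is b_3 = 28.

28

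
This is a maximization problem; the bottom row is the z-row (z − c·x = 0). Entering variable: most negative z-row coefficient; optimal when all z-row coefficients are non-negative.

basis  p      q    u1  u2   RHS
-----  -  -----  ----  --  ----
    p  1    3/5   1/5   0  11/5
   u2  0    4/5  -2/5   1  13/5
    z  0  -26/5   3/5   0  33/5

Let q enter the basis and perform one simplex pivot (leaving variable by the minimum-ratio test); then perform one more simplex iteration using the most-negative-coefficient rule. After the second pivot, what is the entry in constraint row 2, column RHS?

Ratio test on column q — row 1: (11/5)/(3/5) = 11/3; row 2: (13/5)/(4/5) = 13/4. Minimum is 13/4 at row 2 (u2 leaves); pivot element 4/5.
Divide row 2 by 4/5; eliminate column q from the other rows.
Second iteration: most negative z-row entry is -2 in column u1, so u1 enters.
Ratio test on column u1 — row 1: (1/4)/(1/2) = 1/2; row 2: entry -1/2 ≤ 0. Minimum is 1/2 at row 1 (p leaves); pivot element 1/2.
Divide row 1 by 1/2; eliminate column u1 from the other rows.
After both pivots, the entry at constraint row 2, column RHS is 7/2.

7/2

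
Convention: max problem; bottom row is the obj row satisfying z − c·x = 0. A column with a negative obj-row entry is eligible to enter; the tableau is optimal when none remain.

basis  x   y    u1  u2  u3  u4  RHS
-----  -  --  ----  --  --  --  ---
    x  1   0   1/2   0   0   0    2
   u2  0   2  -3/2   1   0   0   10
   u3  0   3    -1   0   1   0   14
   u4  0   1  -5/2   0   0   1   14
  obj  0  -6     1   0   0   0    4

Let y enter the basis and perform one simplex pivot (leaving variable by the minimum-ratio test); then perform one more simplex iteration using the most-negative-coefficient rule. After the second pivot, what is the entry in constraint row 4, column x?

13/3

Ratio test on column y — row 1: entry 0 ≤ 0; row 2: 10/2 = 5; row 3: 14/3 = 14/3; row 4: 14/1 = 14. Minimum is 14/3 at row 3 (u3 leaves); pivot element 3.
Divide row 3 by 3; eliminate column y from the other rows.
Second iteration: most negative obj-row entry is -1 in column u1, so u1 enters.
Ratio test on column u1 — row 1: 2/(1/2) = 4; row 2: entry -5/6 ≤ 0; row 3: entry -1/3 ≤ 0; row 4: entry -13/6 ≤ 0. Minimum is 4 at row 1 (x leaves); pivot element 1/2.
Divide row 1 by 1/2; eliminate column u1 from the other rows.
After both pivots, the entry at constraint row 4, column x is 13/3.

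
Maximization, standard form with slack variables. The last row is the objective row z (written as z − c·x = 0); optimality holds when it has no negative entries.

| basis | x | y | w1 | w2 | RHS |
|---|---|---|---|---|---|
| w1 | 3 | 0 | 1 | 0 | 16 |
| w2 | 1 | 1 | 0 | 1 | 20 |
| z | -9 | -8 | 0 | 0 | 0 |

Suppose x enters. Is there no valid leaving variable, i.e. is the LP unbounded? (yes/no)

Column x has positive entries in row(s) 1, 2, so the ratio test bounds it — not unbounded.

no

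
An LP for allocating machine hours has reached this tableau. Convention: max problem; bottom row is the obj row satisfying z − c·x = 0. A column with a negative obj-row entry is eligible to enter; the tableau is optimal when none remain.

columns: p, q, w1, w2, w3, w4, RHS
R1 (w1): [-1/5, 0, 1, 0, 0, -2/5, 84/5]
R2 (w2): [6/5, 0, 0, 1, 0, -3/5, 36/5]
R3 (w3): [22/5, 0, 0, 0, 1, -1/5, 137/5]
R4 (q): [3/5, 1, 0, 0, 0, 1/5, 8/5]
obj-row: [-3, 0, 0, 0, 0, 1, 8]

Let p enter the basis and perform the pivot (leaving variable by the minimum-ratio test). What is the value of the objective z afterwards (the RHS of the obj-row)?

Ratio test on column p — row 1: entry -1/5 ≤ 0; row 2: (36/5)/(6/5) = 6; row 3: (137/5)/(22/5) = 137/22; row 4: (8/5)/(3/5) = 8/3. Minimum is 8/3 at row 4 (q leaves); pivot element 3/5.
Pivot on row 4; the obj-row RHS becomes 8 − (-3)·(8/3) = 16.

16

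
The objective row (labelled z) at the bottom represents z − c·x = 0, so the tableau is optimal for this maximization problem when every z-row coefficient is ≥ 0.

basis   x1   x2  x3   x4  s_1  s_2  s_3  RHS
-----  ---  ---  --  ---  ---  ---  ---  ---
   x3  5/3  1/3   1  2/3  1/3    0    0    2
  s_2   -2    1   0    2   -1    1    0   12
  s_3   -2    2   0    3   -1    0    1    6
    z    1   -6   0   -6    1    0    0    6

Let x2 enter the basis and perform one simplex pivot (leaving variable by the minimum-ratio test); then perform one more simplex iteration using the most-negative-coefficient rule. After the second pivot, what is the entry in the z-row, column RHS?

Ratio test on column x2 — row 1: 2/(1/3) = 6; row 2: 12/1 = 12; row 3: 6/2 = 3. Minimum is 3 at row 3 (s_3 leaves); pivot element 2.
Divide row 3 by 2; eliminate column x2 from the other rows.
Second iteration: most negative z-row entry is -5 in column x1, so x1 enters.
Ratio test on column x1 — row 1: 1/2 = 1/2; row 2: entry -1 ≤ 0; row 3: entry -1 ≤ 0. Minimum is 1/2 at row 1 (x3 leaves); pivot element 2.
Divide row 1 by 2; eliminate column x1 from the other rows.
After both pivots, the entry at the z-row, column RHS is 53/2.

53/2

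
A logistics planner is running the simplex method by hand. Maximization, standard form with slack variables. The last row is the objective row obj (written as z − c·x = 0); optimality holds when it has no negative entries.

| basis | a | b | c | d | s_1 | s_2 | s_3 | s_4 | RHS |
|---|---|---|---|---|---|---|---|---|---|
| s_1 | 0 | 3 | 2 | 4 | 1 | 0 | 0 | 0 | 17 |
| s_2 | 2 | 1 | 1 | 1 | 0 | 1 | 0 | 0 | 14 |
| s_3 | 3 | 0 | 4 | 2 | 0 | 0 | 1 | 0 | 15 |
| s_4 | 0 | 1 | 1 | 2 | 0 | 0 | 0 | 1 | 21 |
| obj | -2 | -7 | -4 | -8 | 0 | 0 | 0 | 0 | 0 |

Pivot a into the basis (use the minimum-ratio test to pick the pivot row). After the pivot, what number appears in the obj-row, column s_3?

2/3

Ratio test on column a — row 1: entry 0 ≤ 0; row 2: 14/2 = 7; row 3: 15/3 = 5; row 4: entry 0 ≤ 0. Minimum is 5 at row 3 (s_3 leaves); pivot element 3.
Divide row 3 by 3; eliminate column a from the other rows.
obj-row update in column s_3: 0 − (-2)·(1/3) = 2/3.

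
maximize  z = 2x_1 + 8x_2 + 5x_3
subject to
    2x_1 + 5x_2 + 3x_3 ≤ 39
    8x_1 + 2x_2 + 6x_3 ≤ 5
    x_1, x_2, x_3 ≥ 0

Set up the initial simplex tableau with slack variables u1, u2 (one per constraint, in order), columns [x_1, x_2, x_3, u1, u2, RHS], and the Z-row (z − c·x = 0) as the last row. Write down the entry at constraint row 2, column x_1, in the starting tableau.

Constraint 2 has coefficient 8 on x_1.

8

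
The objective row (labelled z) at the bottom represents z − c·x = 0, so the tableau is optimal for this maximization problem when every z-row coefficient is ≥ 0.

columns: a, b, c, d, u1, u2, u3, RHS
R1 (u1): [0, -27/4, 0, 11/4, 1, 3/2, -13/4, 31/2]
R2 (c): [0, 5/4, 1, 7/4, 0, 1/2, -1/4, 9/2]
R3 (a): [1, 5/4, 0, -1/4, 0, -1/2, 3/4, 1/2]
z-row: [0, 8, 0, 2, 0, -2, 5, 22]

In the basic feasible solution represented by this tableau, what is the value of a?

a is basic (row 3); its value is the RHS of that row, 1/2.

1/2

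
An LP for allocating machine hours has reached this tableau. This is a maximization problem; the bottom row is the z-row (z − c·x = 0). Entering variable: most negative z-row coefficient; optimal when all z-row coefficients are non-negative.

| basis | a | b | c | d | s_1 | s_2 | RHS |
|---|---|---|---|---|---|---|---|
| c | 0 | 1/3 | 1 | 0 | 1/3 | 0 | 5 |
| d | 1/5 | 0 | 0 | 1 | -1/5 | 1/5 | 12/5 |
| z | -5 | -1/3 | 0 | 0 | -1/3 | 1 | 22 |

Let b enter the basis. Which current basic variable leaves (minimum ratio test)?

c

Column b entries and ratios — c: 5/(1/3) = 15; d: 0 ≤ 0, skip.
Smallest ratio is 15 in the row of c, so c leaves.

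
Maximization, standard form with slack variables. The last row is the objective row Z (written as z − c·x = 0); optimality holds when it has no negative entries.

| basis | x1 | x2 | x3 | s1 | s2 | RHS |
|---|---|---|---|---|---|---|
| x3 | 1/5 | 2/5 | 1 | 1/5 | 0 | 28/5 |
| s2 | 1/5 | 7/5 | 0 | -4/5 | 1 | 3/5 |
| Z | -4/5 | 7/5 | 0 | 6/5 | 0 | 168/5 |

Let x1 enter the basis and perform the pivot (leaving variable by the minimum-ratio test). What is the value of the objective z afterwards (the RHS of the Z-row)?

36

Ratio test on column x1 — row 1: (28/5)/(1/5) = 28; row 2: (3/5)/(1/5) = 3. Minimum is 3 at row 2 (s2 leaves); pivot element 1/5.
Pivot on row 2; the Z-row RHS becomes 168/5 − (-4/5)·3 = 36.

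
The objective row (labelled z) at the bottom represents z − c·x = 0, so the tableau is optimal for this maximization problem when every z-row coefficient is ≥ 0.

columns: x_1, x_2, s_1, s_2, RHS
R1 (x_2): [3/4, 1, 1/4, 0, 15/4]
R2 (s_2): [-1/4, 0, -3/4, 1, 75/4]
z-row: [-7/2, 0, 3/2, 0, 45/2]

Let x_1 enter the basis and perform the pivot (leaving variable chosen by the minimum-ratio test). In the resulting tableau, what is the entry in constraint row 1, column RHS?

Ratio test on column x_1 — row 1: (15/4)/(3/4) = 5; row 2: entry -1/4 ≤ 0. Minimum is 5 at row 1 (x_2 leaves); pivot element 3/4.
Divide row 1 by 3/4; eliminate column x_1 from the other rows.
In the new row 1, the RHS entry is the old entry divided by the pivot: (15/4)/(3/4) = 5.

5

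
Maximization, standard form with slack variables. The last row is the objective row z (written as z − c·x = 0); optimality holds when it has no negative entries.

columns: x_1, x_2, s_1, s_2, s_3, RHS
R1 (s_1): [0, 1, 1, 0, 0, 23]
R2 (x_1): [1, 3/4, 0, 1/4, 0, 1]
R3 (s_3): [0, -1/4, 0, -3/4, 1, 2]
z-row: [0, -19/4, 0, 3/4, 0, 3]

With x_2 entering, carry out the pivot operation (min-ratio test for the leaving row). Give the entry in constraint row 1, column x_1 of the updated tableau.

-4/3

Ratio test on column x_2 — row 1: 23/1 = 23; row 2: 1/(3/4) = 4/3; row 3: entry -1/4 ≤ 0. Minimum is 4/3 at row 2 (x_1 leaves); pivot element 3/4.
Divide row 2 by 3/4; eliminate column x_2 from the other rows.
Row 1 update in column x_1: 0 − 1·(4/3) = -4/3.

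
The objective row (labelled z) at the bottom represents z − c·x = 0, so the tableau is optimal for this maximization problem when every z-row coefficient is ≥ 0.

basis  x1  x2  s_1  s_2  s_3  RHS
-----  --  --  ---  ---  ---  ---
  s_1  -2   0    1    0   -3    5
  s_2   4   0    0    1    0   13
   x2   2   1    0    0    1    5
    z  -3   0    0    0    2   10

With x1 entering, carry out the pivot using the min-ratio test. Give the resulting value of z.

35/2

Ratio test on column x1 — row 1: entry -2 ≤ 0; row 2: 13/4 = 13/4; row 3: 5/2 = 5/2. Minimum is 5/2 at row 3 (x2 leaves); pivot element 2.
Pivot on row 3; the z-row RHS becomes 10 − (-3)·(5/2) = 35/2.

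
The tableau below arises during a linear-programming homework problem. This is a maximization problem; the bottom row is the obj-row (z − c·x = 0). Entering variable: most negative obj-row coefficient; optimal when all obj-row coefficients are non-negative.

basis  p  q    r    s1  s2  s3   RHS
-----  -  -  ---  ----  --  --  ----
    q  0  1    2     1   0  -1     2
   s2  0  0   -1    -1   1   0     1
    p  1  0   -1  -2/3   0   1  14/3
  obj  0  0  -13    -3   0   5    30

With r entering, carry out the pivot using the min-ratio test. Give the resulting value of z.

Ratio test on column r — row 1: 2/2 = 1; row 2: entry -1 ≤ 0; row 3: entry -1 ≤ 0. Minimum is 1 at row 1 (q leaves); pivot element 2.
Pivot on row 1; the obj-row RHS becomes 30 − (-13)·1 = 43.

43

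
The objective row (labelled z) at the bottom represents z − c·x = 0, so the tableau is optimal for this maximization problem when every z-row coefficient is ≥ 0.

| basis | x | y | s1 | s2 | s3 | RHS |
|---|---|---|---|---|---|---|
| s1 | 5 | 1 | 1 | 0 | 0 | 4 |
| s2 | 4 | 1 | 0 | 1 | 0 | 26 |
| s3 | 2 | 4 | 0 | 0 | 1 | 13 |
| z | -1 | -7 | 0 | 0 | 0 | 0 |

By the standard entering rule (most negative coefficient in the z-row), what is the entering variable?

y

Negative z-row entries: x: -1, y: -7.
The most negative is -7 in column y, so y enters.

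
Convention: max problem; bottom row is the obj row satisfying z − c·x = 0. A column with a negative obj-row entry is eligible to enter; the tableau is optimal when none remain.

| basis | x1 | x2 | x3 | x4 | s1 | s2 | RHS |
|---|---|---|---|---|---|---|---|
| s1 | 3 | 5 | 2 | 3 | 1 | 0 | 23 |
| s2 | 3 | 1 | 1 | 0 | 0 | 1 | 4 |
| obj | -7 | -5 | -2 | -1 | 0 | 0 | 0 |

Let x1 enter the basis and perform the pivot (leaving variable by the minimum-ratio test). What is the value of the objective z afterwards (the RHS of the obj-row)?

28/3

Ratio test on column x1 — row 1: 23/3 = 23/3; row 2: 4/3 = 4/3. Minimum is 4/3 at row 2 (s2 leaves); pivot element 3.
Pivot on row 2; the obj-row RHS becomes 0 − (-7)·(4/3) = 28/3.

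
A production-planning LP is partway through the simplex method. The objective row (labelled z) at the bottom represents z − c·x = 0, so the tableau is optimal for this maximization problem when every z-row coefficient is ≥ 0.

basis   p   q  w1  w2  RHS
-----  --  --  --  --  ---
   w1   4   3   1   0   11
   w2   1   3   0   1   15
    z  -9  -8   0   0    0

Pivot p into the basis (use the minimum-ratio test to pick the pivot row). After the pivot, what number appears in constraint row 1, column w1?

1/4

Ratio test on column p — row 1: 11/4 = 11/4; row 2: 15/1 = 15. Minimum is 11/4 at row 1 (w1 leaves); pivot element 4.
Divide row 1 by 4; eliminate column p from the other rows.
In the new row 1, the w1 entry is the old entry divided by the pivot: 1/4 = 1/4.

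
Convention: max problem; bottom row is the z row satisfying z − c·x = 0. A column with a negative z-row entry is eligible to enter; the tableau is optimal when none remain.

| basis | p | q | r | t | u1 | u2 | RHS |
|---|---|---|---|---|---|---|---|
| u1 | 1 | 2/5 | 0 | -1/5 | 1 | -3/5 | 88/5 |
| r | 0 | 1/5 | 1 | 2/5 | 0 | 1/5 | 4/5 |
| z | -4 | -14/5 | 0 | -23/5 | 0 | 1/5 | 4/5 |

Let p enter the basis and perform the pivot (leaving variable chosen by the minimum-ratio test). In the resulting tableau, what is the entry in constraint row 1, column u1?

Ratio test on column p — row 1: (88/5)/1 = 88/5; row 2: entry 0 ≤ 0. Minimum is 88/5 at row 1 (u1 leaves); pivot element 1.
Divide row 1 by 1; eliminate column p from the other rows.
In the new row 1, the u1 entry is the old entry divided by the pivot: 1/1 = 1.

1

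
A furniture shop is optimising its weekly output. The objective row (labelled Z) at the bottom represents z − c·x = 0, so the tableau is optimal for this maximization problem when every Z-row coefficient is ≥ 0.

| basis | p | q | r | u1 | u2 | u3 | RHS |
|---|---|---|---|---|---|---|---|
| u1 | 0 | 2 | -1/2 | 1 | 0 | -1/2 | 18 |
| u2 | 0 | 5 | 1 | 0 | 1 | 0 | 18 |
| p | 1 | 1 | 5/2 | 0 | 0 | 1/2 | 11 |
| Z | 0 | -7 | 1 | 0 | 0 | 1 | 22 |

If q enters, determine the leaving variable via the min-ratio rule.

u2

Column q entries and ratios — u1: 18/2 = 9; u2: 18/5 = 18/5; p: 11/1 = 11.
Smallest ratio is 18/5 in the row of u2, so u2 leaves.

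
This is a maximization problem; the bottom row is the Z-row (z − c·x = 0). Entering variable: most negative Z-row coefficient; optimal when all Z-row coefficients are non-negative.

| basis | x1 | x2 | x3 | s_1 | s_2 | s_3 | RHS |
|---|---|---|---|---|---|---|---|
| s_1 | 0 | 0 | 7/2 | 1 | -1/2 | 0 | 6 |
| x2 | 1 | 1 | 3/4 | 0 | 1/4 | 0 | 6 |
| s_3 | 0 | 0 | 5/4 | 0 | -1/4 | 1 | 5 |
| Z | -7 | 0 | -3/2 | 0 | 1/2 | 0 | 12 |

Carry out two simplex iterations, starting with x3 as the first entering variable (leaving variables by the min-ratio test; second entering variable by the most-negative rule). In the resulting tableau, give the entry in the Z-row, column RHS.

Ratio test on column x3 — row 1: 6/(7/2) = 12/7; row 2: 6/(3/4) = 8; row 3: 5/(5/4) = 4. Minimum is 12/7 at row 1 (s_1 leaves); pivot element 7/2.
Divide row 1 by 7/2; eliminate column x3 from the other rows.
Second iteration: most negative Z-row entry is -7 in column x1, so x1 enters.
Ratio test on column x1 — row 1: entry 0 ≤ 0; row 2: (33/7)/1 = 33/7; row 3: entry 0 ≤ 0. Minimum is 33/7 at row 2 (x2 leaves); pivot element 1.
Divide row 2 by 1; eliminate column x1 from the other rows.
After both pivots, the entry at the Z-row, column RHS is 333/7.

333/7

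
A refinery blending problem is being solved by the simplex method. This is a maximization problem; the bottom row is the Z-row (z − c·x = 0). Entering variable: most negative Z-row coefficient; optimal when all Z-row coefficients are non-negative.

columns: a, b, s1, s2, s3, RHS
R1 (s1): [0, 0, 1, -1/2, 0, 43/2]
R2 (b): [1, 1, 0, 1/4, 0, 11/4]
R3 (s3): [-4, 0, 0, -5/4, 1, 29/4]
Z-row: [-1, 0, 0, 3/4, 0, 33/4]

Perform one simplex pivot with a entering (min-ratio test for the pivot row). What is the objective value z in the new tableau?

11

Ratio test on column a — row 1: entry 0 ≤ 0; row 2: (11/4)/1 = 11/4; row 3: entry -4 ≤ 0. Minimum is 11/4 at row 2 (b leaves); pivot element 1.
Pivot on row 2; the Z-row RHS becomes 33/4 − (-1)·(11/4) = 11.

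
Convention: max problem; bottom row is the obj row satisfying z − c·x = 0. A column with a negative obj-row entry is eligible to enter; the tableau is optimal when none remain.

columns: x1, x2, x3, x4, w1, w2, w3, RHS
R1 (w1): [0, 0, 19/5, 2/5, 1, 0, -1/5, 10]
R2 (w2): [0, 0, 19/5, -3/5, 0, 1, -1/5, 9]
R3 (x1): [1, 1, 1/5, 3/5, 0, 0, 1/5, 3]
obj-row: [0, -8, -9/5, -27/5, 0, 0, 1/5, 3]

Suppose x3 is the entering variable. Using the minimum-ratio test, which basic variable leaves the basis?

Column x3 entries and ratios — w1: 10/(19/5) = 50/19; w2: 9/(19/5) = 45/19; x1: 3/(1/5) = 15.
Smallest ratio is 45/19 in the row of w2, so w2 leaves.

w2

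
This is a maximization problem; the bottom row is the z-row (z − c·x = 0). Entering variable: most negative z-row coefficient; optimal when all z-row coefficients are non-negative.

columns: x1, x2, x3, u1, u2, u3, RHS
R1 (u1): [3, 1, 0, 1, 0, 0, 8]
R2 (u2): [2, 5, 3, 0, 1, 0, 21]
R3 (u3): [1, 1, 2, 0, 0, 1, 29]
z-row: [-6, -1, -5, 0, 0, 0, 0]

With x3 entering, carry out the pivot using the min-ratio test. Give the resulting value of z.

35

Ratio test on column x3 — row 1: entry 0 ≤ 0; row 2: 21/3 = 7; row 3: 29/2 = 29/2. Minimum is 7 at row 2 (u2 leaves); pivot element 3.
Pivot on row 2; the z-row RHS becomes 0 − (-5)·7 = 35.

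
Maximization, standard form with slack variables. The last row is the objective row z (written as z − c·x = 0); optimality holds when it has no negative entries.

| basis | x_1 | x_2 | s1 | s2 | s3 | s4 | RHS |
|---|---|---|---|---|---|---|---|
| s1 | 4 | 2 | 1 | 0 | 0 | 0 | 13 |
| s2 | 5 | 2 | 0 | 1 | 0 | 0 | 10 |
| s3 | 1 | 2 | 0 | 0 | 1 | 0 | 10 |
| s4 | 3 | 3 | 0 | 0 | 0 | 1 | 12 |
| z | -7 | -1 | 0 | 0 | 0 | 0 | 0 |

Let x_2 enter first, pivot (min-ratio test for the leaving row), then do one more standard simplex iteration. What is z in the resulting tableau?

Ratio test on column x_2 — row 1: 13/2 = 13/2; row 2: 10/2 = 5; row 3: 10/2 = 5; row 4: 12/3 = 4. Minimum is 4 at row 4 (s4 leaves); pivot element 3.
Pivot on row 4; the z-row RHS becomes 0 − (-1)·4 = 4.
Next entering variable (most negative z-row entry -6): x_1.
Ratio test on column x_1 — row 1: 5/2 = 5/2; row 2: 2/3 = 2/3; row 3: entry -1 ≤ 0; row 4: 4/1 = 4. Minimum is 2/3 at row 2 (s2 leaves); pivot element 3.
After the second pivot the z-row RHS is 4 − (-6)·(2/3) = 8.

8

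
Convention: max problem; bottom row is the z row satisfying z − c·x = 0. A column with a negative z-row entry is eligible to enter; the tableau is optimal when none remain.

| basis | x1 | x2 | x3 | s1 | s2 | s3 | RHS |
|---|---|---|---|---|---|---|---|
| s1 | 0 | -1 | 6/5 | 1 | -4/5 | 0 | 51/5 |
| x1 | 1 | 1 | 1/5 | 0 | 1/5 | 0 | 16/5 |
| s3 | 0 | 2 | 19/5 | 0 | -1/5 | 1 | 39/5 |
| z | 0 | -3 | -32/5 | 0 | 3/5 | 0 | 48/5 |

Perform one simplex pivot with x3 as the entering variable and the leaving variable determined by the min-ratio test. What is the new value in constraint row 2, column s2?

Ratio test on column x3 — row 1: (51/5)/(6/5) = 17/2; row 2: (16/5)/(1/5) = 16; row 3: (39/5)/(19/5) = 39/19. Minimum is 39/19 at row 3 (s3 leaves); pivot element 19/5.
Divide row 3 by 19/5; eliminate column x3 from the other rows.
Row 2 update in column s2: 1/5 − (1/5)·(-1/19) = 4/19.

4/19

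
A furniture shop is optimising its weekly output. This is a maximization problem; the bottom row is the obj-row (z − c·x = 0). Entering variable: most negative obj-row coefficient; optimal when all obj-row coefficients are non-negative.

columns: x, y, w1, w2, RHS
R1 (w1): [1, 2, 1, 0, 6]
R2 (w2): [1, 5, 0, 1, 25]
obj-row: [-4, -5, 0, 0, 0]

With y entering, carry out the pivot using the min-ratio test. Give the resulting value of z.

Ratio test on column y — row 1: 6/2 = 3; row 2: 25/5 = 5. Minimum is 3 at row 1 (w1 leaves); pivot element 2.
Pivot on row 1; the obj-row RHS becomes 0 − (-5)·3 = 15.

15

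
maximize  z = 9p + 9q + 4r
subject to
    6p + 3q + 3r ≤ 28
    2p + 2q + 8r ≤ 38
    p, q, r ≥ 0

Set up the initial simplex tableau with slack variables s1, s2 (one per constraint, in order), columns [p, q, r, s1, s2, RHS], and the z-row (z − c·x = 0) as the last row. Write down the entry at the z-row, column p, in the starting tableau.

-9

The z-row carries the negated objective coefficients: the p entry is -9.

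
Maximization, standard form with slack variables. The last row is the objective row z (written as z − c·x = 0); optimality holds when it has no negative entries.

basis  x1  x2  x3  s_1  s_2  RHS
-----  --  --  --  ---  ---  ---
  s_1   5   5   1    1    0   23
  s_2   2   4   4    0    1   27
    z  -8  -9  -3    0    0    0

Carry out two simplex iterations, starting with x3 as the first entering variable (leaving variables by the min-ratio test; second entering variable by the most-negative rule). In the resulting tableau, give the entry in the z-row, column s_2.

7/18

Ratio test on column x3 — row 1: 23/1 = 23; row 2: 27/4 = 27/4. Minimum is 27/4 at row 2 (s_2 leaves); pivot element 4.
Divide row 2 by 4; eliminate column x3 from the other rows.
Second iteration: most negative z-row entry is -13/2 in column x1, so x1 enters.
Ratio test on column x1 — row 1: (65/4)/(9/2) = 65/18; row 2: (27/4)/(1/2) = 27/2. Minimum is 65/18 at row 1 (s_1 leaves); pivot element 9/2.
Divide row 1 by 9/2; eliminate column x1 from the other rows.
After both pivots, the entry at the z-row, column s_2 is 7/18.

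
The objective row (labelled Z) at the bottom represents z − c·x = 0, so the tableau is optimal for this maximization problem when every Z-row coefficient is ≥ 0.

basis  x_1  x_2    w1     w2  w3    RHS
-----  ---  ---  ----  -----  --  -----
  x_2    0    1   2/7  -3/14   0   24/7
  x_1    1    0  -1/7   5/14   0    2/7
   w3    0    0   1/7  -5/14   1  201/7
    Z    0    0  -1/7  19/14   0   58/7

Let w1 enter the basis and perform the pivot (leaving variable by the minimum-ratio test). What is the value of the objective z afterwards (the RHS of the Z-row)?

Ratio test on column w1 — row 1: (24/7)/(2/7) = 12; row 2: entry -1/7 ≤ 0; row 3: (201/7)/(1/7) = 201. Minimum is 12 at row 1 (x_2 leaves); pivot element 2/7.
Pivot on row 1; the Z-row RHS becomes 58/7 − (-1/7)·12 = 10.

10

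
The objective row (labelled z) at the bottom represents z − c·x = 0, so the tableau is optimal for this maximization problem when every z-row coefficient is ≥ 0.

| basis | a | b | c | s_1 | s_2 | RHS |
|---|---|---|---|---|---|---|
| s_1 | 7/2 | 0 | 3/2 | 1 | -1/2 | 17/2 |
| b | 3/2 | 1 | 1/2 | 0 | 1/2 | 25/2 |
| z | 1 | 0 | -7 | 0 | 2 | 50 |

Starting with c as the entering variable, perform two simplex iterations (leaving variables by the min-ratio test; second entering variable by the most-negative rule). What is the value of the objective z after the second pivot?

189/2

Ratio test on column c — row 1: (17/2)/(3/2) = 17/3; row 2: (25/2)/(1/2) = 25. Minimum is 17/3 at row 1 (s_1 leaves); pivot element 3/2.
Pivot on row 1; the z-row RHS becomes 50 − (-7)·(17/3) = 269/3.
Next entering variable (most negative z-row entry -1/3): s_2.
Ratio test on column s_2 — row 1: entry -1/3 ≤ 0; row 2: (29/3)/(2/3) = 29/2. Minimum is 29/2 at row 2 (b leaves); pivot element 2/3.
After the second pivot the z-row RHS is 269/3 − (-1/3)·(29/2) = 189/2.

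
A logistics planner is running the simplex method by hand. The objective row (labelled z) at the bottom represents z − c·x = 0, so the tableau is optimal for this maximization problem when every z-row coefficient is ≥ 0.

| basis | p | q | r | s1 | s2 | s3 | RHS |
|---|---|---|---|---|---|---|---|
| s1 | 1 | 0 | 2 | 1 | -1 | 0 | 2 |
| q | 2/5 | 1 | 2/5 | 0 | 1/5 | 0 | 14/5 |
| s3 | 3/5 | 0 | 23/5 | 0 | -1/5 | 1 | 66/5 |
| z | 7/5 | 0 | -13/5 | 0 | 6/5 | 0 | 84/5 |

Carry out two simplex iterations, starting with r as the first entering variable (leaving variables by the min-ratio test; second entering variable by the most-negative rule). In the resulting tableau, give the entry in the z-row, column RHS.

416/21

Ratio test on column r — row 1: 2/2 = 1; row 2: (14/5)/(2/5) = 7; row 3: (66/5)/(23/5) = 66/23. Minimum is 1 at row 1 (s1 leaves); pivot element 2.
Divide row 1 by 2; eliminate column r from the other rows.
Second iteration: most negative z-row entry is -1/10 in column s2, so s2 enters.
Ratio test on column s2 — row 1: entry -1/2 ≤ 0; row 2: (12/5)/(2/5) = 6; row 3: (43/5)/(21/10) = 86/21. Minimum is 86/21 at row 3 (s3 leaves); pivot element 21/10.
Divide row 3 by 21/10; eliminate column s2 from the other rows.
After both pivots, the entry at the z-row, column RHS is 416/21.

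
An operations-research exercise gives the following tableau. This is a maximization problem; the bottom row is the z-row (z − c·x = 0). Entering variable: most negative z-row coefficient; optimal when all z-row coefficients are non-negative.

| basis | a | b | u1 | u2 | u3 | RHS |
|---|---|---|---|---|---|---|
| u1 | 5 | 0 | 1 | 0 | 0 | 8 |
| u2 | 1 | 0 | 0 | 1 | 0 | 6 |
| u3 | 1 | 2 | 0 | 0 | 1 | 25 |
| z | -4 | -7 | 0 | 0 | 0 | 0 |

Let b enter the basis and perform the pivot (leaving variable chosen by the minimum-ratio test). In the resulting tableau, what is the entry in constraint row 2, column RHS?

Ratio test on column b — row 1: entry 0 ≤ 0; row 2: entry 0 ≤ 0; row 3: 25/2 = 25/2. Minimum is 25/2 at row 3 (u3 leaves); pivot element 2.
Divide row 3 by 2; eliminate column b from the other rows.
Row 2 update in column RHS: 6 − 0·(25/2) = 6.

6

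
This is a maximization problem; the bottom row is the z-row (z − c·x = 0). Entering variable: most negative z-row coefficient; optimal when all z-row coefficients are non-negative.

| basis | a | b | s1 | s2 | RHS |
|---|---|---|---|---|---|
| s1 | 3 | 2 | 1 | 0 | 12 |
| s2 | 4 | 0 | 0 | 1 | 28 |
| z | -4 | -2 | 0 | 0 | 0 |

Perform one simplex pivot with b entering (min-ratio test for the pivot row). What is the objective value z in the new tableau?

Ratio test on column b — row 1: 12/2 = 6; row 2: entry 0 ≤ 0. Minimum is 6 at row 1 (s1 leaves); pivot element 2.
Pivot on row 1; the z-row RHS becomes 0 − (-2)·6 = 12.

12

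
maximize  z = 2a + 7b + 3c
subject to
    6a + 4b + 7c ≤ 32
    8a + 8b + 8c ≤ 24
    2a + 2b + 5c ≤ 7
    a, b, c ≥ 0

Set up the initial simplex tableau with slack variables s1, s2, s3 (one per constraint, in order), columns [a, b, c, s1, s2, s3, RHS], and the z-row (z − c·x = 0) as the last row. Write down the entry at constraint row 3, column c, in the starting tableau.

Constraint 3 has coefficient 5 on c.

5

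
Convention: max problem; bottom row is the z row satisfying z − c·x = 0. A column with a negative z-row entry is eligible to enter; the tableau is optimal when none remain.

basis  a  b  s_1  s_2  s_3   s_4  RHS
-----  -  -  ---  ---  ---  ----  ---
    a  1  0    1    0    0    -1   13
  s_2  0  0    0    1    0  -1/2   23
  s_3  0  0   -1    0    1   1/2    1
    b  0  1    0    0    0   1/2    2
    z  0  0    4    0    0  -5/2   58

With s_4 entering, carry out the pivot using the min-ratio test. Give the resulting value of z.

Ratio test on column s_4 — row 1: entry -1 ≤ 0; row 2: entry -1/2 ≤ 0; row 3: 1/(1/2) = 2; row 4: 2/(1/2) = 4. Minimum is 2 at row 3 (s_3 leaves); pivot element 1/2.
Pivot on row 3; the z-row RHS becomes 58 − (-5/2)·2 = 63.

63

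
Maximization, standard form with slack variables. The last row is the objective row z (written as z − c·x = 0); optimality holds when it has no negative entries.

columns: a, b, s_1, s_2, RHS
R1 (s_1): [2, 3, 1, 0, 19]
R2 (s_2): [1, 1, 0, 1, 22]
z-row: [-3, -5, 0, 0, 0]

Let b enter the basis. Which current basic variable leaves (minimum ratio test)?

Column b entries and ratios — s_1: 19/3 = 19/3; s_2: 22/1 = 22.
Smallest ratio is 19/3 in the row of s_1, so s_1 leaves.

s_1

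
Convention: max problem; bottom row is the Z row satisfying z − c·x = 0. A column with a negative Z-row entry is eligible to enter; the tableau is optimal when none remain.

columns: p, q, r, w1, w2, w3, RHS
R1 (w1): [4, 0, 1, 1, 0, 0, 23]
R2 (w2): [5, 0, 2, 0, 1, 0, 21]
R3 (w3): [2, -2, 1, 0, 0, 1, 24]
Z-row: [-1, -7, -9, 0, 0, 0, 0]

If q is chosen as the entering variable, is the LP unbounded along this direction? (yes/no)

yes

Every constraint-row entry in column q is ≤ 0, so increasing q is unbounded.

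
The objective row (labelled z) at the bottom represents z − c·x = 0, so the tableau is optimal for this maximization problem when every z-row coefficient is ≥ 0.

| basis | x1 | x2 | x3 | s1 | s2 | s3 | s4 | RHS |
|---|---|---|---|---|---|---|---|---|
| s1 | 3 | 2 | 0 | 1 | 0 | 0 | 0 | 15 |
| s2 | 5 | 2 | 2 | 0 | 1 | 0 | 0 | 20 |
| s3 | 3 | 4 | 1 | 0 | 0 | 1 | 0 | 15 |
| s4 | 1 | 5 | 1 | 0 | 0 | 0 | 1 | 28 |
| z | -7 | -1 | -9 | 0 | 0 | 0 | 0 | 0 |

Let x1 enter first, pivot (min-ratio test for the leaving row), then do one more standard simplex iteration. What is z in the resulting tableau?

Ratio test on column x1 — row 1: 15/3 = 5; row 2: 20/5 = 4; row 3: 15/3 = 5; row 4: 28/1 = 28. Minimum is 4 at row 2 (s2 leaves); pivot element 5.
Pivot on row 2; the z-row RHS becomes 0 − (-7)·4 = 28.
Next entering variable (most negative z-row entry -31/5): x3.
Ratio test on column x3 — row 1: entry -6/5 ≤ 0; row 2: 4/(2/5) = 10; row 3: entry -1/5 ≤ 0; row 4: 24/(3/5) = 40. Minimum is 10 at row 2 (x1 leaves); pivot element 2/5.
After the second pivot the z-row RHS is 28 − (-31/5)·10 = 90.

90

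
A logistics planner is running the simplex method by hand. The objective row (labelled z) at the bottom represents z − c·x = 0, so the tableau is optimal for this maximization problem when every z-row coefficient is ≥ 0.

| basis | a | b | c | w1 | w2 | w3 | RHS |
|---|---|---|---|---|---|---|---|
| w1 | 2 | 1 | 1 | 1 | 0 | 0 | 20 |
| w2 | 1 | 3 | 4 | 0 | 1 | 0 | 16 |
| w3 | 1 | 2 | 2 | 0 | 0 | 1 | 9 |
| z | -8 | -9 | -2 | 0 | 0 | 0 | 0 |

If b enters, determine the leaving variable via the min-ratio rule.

w3

Column b entries and ratios — w1: 20/1 = 20; w2: 16/3 = 16/3; w3: 9/2 = 9/2.
Smallest ratio is 9/2 in the row of w3, so w3 leaves.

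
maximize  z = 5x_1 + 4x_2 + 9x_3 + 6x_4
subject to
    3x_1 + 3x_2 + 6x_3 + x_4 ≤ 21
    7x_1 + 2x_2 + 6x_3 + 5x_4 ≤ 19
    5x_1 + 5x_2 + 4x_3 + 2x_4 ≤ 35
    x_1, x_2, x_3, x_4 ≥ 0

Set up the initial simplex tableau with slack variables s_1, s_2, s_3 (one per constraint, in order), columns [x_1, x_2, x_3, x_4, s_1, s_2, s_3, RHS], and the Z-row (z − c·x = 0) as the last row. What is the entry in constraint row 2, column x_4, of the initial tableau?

5

Constraint 2 has coefficient 5 on x_4.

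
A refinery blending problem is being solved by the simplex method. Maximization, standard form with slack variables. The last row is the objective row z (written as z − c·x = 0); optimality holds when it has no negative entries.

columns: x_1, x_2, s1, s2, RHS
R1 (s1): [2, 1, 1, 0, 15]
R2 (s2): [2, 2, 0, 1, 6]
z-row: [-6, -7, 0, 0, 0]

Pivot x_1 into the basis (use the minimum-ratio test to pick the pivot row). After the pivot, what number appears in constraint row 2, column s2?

1/2

Ratio test on column x_1 — row 1: 15/2 = 15/2; row 2: 6/2 = 3. Minimum is 3 at row 2 (s2 leaves); pivot element 2.
Divide row 2 by 2; eliminate column x_1 from the other rows.
In the new row 2, the s2 entry is the old entry divided by the pivot: 1/2 = 1/2.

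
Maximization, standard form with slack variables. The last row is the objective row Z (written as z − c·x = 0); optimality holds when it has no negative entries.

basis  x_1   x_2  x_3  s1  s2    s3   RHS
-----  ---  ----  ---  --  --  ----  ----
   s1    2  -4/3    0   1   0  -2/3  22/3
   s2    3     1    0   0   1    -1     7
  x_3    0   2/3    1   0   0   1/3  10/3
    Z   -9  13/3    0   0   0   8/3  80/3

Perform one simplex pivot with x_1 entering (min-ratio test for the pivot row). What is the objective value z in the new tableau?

Ratio test on column x_1 — row 1: (22/3)/2 = 11/3; row 2: 7/3 = 7/3; row 3: entry 0 ≤ 0. Minimum is 7/3 at row 2 (s2 leaves); pivot element 3.
Pivot on row 2; the Z-row RHS becomes 80/3 − (-9)·(7/3) = 143/3.

143/3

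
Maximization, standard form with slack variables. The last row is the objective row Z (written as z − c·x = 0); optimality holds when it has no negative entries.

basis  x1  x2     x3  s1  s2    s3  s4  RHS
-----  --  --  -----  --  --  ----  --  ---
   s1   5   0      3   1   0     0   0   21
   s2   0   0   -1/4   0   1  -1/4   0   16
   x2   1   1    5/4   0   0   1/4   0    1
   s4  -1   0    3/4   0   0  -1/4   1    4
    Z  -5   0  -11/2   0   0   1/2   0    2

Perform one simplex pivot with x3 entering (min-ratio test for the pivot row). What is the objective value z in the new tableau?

32/5

Ratio test on column x3 — row 1: 21/3 = 7; row 2: entry -1/4 ≤ 0; row 3: 1/(5/4) = 4/5; row 4: 4/(3/4) = 16/3. Minimum is 4/5 at row 3 (x2 leaves); pivot element 5/4.
Pivot on row 3; the Z-row RHS becomes 2 − (-11/2)·(4/5) = 32/5.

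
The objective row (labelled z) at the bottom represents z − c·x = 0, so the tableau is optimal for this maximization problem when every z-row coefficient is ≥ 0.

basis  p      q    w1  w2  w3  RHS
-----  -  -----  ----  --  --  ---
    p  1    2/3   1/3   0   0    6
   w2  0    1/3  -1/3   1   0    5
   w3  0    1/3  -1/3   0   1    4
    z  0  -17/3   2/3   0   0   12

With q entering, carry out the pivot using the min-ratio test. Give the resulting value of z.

63

Ratio test on column q — row 1: 6/(2/3) = 9; row 2: 5/(1/3) = 15; row 3: 4/(1/3) = 12. Minimum is 9 at row 1 (p leaves); pivot element 2/3.
Pivot on row 1; the z-row RHS becomes 12 − (-17/3)·9 = 63.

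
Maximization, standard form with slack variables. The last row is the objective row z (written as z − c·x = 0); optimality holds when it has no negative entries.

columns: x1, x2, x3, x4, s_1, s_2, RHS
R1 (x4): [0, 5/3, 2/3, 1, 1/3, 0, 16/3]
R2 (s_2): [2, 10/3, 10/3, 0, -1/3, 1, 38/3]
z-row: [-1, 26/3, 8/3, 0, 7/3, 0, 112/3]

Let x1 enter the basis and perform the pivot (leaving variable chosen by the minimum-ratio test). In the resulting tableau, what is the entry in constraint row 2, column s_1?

Ratio test on column x1 — row 1: entry 0 ≤ 0; row 2: (38/3)/2 = 19/3. Minimum is 19/3 at row 2 (s_2 leaves); pivot element 2.
Divide row 2 by 2; eliminate column x1 from the other rows.
In the new row 2, the s_1 entry is the old entry divided by the pivot: (-1/3)/2 = -1/6.

-1/6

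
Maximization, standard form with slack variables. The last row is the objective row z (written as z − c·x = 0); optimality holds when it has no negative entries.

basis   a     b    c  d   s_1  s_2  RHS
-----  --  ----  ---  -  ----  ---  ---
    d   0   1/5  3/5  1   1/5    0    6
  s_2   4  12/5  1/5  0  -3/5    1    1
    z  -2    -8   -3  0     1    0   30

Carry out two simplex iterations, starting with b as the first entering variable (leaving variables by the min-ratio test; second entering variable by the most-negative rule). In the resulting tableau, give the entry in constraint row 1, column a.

-12

Ratio test on column b — row 1: 6/(1/5) = 30; row 2: 1/(12/5) = 5/12. Minimum is 5/12 at row 2 (s_2 leaves); pivot element 12/5.
Divide row 2 by 12/5; eliminate column b from the other rows.
Second iteration: most negative z-row entry is -7/3 in column c, so c enters.
Ratio test on column c — row 1: (71/12)/(7/12) = 71/7; row 2: (5/12)/(1/12) = 5. Minimum is 5 at row 2 (b leaves); pivot element 1/12.
Divide row 2 by 1/12; eliminate column c from the other rows.
After both pivots, the entry at constraint row 1, column a is -12.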